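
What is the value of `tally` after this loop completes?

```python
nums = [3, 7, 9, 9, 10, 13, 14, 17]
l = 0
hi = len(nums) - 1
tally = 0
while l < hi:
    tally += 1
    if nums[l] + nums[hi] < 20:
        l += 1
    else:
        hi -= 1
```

Steps to find pair summing to 20
`tally` takes the values: 0 → 1 → 2 → 3 → 4 → 5 → 6 → 7

Answer: 7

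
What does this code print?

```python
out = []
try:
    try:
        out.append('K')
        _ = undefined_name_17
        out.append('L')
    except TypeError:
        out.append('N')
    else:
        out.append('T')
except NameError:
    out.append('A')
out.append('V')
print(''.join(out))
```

Execution trace: 'K' (try body) → 'A' (outer except NameError) → 'V' (after the try/except). Output: KAV

Answer: KAV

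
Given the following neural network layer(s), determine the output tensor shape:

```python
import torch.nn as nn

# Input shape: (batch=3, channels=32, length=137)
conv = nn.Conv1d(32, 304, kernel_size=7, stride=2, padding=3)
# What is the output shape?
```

Input: (3, 32, 137) -> Output: (3, 304, 69)

Answer: (3, 304, 69)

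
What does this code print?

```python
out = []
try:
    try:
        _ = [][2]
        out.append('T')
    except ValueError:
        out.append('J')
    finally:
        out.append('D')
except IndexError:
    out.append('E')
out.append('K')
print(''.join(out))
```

Execution trace: 'D' (finally) → 'E' (outer except IndexError) → 'K' (after the try/except). Output: DEK

Answer: DEK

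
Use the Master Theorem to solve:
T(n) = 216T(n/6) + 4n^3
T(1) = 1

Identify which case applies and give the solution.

a=216, b=6, f(n)=4n^3. log_6(216) = 3. Since c=3 = 3, Case 2 applies: T(n) = Θ(n^log_b(a) · log n) = O(n^3 log n).

Answer: O(n^3 log n) - Case 2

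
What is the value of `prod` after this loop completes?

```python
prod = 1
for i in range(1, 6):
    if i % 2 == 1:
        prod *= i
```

Product of odd numbers 1 to 5
`prod` takes the values: 1 → 3 → 15

Answer: 15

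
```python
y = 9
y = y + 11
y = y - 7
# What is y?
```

Trace:
`y = 9` → y = 9
`y = y + 11` → y = 20
`y = y - 7` → y = 13
So y = 13

Answer: 13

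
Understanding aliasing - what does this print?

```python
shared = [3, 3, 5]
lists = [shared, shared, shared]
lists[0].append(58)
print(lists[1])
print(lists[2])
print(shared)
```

Key concept: list of same reference.
Step by step:
`shared = [3, 3, 5]` → shared = [3, 3, 5]
`lists = [shared, shared, shared]` → lists = [[3, 3, 5], [3, 3, 5], [3, 3, 5]]
`lists[0].append(58)` → shared = [3, 3, 5, 58]; lists = [[3, 3, 5, 58], [3, 3, 5, 58], [3, 3, 5, 58]]
`print(lists[1])` → prints [3, 3, 5, 58]
`print(lists[2])` → prints [3, 3, 5, 58]
`print(shared)` → prints [3, 3, 5, 58]

Answer:
[3, 3, 5, 58]
[3, 3, 5, 58]
[3, 3, 5, 58]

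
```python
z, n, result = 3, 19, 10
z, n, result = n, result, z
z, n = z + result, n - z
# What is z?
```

Trace:
`z, n, result = 3, 19, 10` → z = 3; n = 19; result = 10
`z, n, result = n, result, z` → z = 19; n = 10; result = 3
`z, n = z + result, n - z` → z = 22; n = -9
So z = 22

Answer: 22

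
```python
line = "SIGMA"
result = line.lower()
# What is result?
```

Trace:
`line = "SIGMA"` → line = 'SIGMA'
`result = line.lower()` → result = 'sigma'
So result = 'sigma'

Answer: 'sigma'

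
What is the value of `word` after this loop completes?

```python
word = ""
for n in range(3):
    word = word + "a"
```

Repeat 'a' 3 times
`word` takes the values: "" → "a" → "aa" → "aaa"

Answer: "aaa"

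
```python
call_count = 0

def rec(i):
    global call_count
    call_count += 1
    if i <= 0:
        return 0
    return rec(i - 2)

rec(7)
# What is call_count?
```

Linear recursion stepping by 2: 5 calls from i=7 down to ≤0.

Answer: 5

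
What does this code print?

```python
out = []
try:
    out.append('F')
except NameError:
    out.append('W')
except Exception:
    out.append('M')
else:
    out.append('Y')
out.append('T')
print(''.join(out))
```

Execution trace: 'F' (try body, no exception) → 'Y' (else) → 'T' (after the try/except). Output: FYT

Answer: FYT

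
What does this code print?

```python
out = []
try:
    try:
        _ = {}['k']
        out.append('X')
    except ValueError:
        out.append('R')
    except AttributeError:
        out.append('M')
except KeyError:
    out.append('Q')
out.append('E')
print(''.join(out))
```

Execution trace: 'Q' (outer except KeyError) → 'E' (after the try/except). Output: QE

Answer: QE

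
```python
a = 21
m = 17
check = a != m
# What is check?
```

Trace:
`a = 21` → a = 21
`m = 17` → m = 17
`check = a != m` → check = True
So check = True

Answer: True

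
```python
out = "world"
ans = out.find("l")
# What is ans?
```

Trace:
`out = "world"` → out = 'world'
`ans = out.find("l")` → ans = 3
So ans = 3

Answer: 3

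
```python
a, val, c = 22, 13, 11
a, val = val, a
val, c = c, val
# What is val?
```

Trace:
`a, val, c = 22, 13, 11` → a = 22; val = 13; c = 11
`a, val = val, a` → a = 13; val = 22
`val, c = c, val` → val = 11; c = 22
So val = 11

Answer: 11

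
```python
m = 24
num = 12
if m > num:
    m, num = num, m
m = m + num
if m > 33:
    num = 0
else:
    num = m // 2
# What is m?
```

Trace:
`m = 24` → m = 24
`num = 12` → num = 12
`if m > num: ...` → m > num is True → m = 12; num = 24
`m = m + num` → m = 36
`if m > 33: ...` → m > 33 is True → num = 0
So m = 36

Answer: 36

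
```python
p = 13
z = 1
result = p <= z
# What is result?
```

Trace:
`p = 13` → p = 13
`z = 1` → z = 1
`result = p <= z` → result = False
So result = False

Answer: False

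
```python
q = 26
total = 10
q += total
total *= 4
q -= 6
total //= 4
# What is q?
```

Trace:
`q = 26` → q = 26
`total = 10` → total = 10
`q += total` → q = 36
`total *= 4` → total = 40
`q -= 6` → q = 30
`total //= 4` → total = 10
So q = 30

Answer: 30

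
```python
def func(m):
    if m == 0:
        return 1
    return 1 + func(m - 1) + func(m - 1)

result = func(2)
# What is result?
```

func(m) = 1 + 2·func(m-1), func(0)=1. Closed form: (1+1)·2^2 - 1 = 7.

Answer: 7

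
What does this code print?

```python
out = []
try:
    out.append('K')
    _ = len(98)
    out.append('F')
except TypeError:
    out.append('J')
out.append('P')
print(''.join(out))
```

Execution trace: 'K' (try body) → 'J' (except TypeError) → 'P' (after the try/except). Output: KJP

Answer: KJP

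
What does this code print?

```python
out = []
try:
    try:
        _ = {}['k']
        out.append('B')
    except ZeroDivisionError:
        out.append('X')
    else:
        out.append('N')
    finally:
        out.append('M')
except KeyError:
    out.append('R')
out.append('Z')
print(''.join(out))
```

Execution trace: 'M' (finally) → 'R' (outer except KeyError) → 'Z' (after the try/except). Output: MRZ

Answer: MRZ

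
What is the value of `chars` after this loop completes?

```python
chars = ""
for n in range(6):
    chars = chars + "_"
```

Repeat '_' 6 times
`chars` takes the values: "" → "_" → "__" → "___" → "____" → "_____" → "______"

Answer: "______"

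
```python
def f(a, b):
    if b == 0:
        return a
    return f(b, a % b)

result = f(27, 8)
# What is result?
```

f(27, 8) -> f(8, 3) -> f(3, 2) -> f(2, 1) -> f(1, 0) -> 1

Answer: 1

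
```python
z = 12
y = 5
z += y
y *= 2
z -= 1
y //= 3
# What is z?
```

Trace:
`z = 12` → z = 12
`y = 5` → y = 5
`z += y` → z = 17
`y *= 2` → y = 10
`z -= 1` → z = 16
`y //= 3` → y = 3
So z = 16

Answer: 16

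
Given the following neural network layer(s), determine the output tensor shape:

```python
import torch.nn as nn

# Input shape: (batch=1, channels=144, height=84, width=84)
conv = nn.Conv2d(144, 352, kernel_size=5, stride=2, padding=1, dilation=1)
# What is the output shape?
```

Input: (1, 144, 84, 84) -> Output: (1, 352, 41, 41)

Answer: (1, 352, 41, 41)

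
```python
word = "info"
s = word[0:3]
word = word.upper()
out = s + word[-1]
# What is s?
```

Trace:
`word = "info"` → word = 'info'
`s = word[0:3]` → s = 'inf'
`word = word.upper()` → word = 'INFO'
`out = s + word[-1]` → out = 'infO'
So s = 'inf'

Answer: 'inf'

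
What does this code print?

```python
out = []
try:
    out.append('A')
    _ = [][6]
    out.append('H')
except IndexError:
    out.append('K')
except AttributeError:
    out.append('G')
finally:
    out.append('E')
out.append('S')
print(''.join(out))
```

Execution trace: 'A' (try body) → 'K' (except IndexError) → 'E' (finally) → 'S' (after the try/except). Output: AKES

Answer: AKES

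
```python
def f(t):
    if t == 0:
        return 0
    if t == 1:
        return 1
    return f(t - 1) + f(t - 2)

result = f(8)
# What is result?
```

Build up from base cases: f(0)=0, f(1)=1, f(2)=1, f(3)=2, f(4)=3, f(5)=5, f(6)=8, ..., f(8)=21

Answer: 21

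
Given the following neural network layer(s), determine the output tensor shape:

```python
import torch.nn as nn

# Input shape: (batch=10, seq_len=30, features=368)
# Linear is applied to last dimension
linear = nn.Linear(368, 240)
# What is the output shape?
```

Input: (10, 30, 368) -> Output: (10, 30, 240)

Answer: (10, 30, 240)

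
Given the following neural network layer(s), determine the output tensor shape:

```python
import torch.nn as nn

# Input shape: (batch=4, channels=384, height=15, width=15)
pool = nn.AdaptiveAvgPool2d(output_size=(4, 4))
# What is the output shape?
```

Input: (4, 384, 15, 15) -> Output: (4, 384, 4, 4)

Answer: (4, 384, 4, 4)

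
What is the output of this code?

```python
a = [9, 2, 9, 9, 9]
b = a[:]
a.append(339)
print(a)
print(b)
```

Key concept: slice [:] creates copy.
Step by step:
`a = [9, 2, 9, 9, 9]` → a = [9, 2, 9, 9, 9]
`b = a[:]` → b = [9, 2, 9, 9, 9]
`a.append(339)` → a = [9, 2, 9, 9, 9, 339]
`print(a)` → prints [9, 2, 9, 9, 9, 339]
`print(b)` → prints [9, 2, 9, 9, 9]

Answer:
[9, 2, 9, 9, 9, 339]
[9, 2, 9, 9, 9]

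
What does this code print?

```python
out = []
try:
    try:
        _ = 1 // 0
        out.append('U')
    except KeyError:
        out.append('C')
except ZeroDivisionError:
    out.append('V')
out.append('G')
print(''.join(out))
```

Execution trace: 'V' (outer except ZeroDivisionError) → 'G' (after the try/except). Output: VG

Answer: VG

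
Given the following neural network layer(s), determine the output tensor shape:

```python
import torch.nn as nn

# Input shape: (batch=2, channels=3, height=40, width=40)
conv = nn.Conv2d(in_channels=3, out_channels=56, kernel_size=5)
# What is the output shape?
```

Input: (2, 3, 40, 40) -> Output: (2, 56, 36, 36)

Answer: (2, 56, 36, 36)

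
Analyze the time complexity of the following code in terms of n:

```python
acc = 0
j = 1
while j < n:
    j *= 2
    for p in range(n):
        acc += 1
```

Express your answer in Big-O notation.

Each loop level contributes: log n × n. Multiplying the contributions gives O(n log n).

Answer: O(n log n)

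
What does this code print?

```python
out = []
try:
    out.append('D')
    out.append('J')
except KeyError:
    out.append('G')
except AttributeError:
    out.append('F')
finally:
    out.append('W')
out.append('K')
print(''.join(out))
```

Execution trace: 'D' (try body) → 'J' (try body, no exception) → 'W' (finally) → 'K' (after the try/except). Output: DJWK

Answer: DJWK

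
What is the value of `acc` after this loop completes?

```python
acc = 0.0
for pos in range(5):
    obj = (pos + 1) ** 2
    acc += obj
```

Sum of squared losses 1² + 2² + ... + 5²
`acc` takes the values: 0.0 → 1.0 → 5.0 → 14.0 → 30.0 → 55.0

Answer: 55.0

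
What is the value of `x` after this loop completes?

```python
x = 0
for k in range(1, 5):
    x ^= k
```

XOR of 1 to 4
`x` takes the values: 0 → 1 → 3 → 0 → 4

Answer: 4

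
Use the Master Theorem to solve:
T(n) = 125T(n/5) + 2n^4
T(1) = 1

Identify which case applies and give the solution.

a=125, b=5, f(n)=2n^4. log_5(125) = 3. Since c=4 > 3 and the regularity condition holds (125(n/5)^4 = (125/5^4)n^4 with 125/5^4 < 1), Case 3 applies: T(n) = Θ(f(n)) = O(n^4).

Answer: O(n^4) - Case 3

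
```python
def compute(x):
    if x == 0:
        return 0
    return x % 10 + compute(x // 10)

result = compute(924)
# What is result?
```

Sum of digits of 924: 4 + 2 + 9 = 15

Answer: 15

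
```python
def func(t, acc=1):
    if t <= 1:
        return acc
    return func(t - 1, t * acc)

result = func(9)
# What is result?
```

Accumulator trace (n, acc): (9, 1) -> (8, 9) -> (7, 72) -> (6, 504) -> (5, 3024) -> (4, 15120) -> (3, 60480) -> (2, 181440) -> (1, 362880) -> return 362880

Answer: 362880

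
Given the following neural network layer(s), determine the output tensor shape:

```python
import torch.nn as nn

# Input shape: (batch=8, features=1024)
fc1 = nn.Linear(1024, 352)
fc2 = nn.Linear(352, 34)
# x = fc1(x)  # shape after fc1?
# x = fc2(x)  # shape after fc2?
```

Input: (8, 1024) -> after fc1: (8, 352) -> Output: (8, 34)

Answer: (8, 34)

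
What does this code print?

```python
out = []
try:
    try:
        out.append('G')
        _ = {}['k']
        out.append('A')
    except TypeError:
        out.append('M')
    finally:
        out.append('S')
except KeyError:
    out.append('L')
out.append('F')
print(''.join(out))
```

Execution trace: 'G' (try body) → 'S' (finally) → 'L' (outer except KeyError) → 'F' (after the try/except). Output: GSLF

Answer: GSLF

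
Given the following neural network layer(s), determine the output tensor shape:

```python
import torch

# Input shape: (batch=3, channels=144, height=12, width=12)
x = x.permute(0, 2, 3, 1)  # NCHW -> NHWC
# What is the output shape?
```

Input: (3, 144, 12, 12) -> Output: (3, 12, 12, 144)

Answer: (3, 12, 12, 144)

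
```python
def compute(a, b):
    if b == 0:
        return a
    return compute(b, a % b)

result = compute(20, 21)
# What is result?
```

compute(20, 21) -> compute(21, 20) -> compute(20, 1) -> compute(1, 0) -> 1

Answer: 1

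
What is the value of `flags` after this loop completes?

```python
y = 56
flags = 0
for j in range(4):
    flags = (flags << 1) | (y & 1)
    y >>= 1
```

Reverse lowest 4 bits of 56
`flags` takes the values: 0 → 1

Answer: 1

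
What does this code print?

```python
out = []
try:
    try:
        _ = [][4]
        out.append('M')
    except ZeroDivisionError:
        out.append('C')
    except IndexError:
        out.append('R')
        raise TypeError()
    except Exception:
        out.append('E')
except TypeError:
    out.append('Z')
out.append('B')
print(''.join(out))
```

Execution trace: 'R' (inner except IndexError) → 'Z' (outer except TypeError) → 'B' (after the try/except). Output: RZB

Answer: RZB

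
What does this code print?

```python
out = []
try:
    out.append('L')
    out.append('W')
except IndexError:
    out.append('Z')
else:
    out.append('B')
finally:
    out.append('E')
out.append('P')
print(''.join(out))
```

Execution trace: 'L' (try body) → 'W' (try body, no exception) → 'B' (else) → 'E' (finally) → 'P' (after the try/except). Output: LWBEP

Answer: LWBEP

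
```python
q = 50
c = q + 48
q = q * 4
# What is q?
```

Trace:
`q = 50` → q = 50
`c = q + 48` → c = 98
`q = q * 4` → q = 200
So q = 200

Answer: 200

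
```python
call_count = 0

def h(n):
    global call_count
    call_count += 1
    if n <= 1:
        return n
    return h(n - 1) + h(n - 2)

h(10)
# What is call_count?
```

Calls(n) = 1 + Calls(n-1) + Calls(n-2); Calls(0)=Calls(1)=1. For n=10 this gives 177.

Answer: 177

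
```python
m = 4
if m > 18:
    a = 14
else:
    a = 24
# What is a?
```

Trace:
`m = 4` → m = 4
`if m > 18: ...` → m > 18 is False, take else branch → a = 24
So a = 24

Answer: 24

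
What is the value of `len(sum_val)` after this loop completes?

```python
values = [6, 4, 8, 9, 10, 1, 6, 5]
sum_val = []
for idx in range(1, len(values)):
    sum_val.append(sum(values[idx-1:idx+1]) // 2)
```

Number of 2-element averages
`sum_val` takes the values: [] → [5] → [5, 6] → [5, 6, 8] → [5, 6, 8, 9] → [5, 6, 8, 9, 5] → [5, 6, 8, 9, 5, 3] → [5, 6, 8, 9, 5, 3, 5]
So `len(sum_val)` = 7

Answer: 7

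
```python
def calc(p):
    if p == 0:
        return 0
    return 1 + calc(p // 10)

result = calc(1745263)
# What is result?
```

Count of digits of 1745263: 7

Answer: 7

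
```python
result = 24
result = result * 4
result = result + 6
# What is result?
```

Trace:
`result = 24` → result = 24
`result = result * 4` → result = 96
`result = result + 6` → result = 102
So result = 102

Answer: 102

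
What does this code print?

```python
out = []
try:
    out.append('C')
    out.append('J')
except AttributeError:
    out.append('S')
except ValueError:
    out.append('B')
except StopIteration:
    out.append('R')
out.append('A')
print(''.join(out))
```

Execution trace: 'C' (try body) → 'J' (try body, no exception) → 'A' (after the try/except). Output: CJA

Answer: CJA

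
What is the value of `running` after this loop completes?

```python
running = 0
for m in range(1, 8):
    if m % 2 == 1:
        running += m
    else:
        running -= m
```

Add odd, subtract even
`running` takes the values: 0 → 1 → -1 → 2 → -2 → 3 → -3 → 4

Answer: 4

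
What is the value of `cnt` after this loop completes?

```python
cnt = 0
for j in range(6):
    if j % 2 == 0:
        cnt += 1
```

Count numbers divisible by 2 in range(6)
`cnt` takes the values: 0 → 1 → 2 → 3

Answer: 3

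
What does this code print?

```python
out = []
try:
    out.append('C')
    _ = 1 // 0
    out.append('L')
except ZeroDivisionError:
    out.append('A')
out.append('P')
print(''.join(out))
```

Execution trace: 'C' (try body) → 'A' (except ZeroDivisionError) → 'P' (after the try/except). Output: CAP

Answer: CAP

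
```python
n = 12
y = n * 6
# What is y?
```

Trace:
`n = 12` → n = 12
`y = n * 6` → y = 72
So y = 72

Answer: 72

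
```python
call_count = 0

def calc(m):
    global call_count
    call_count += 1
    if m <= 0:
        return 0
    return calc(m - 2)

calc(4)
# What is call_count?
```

Linear recursion stepping by 2: 3 calls from m=4 down to ≤0.

Answer: 3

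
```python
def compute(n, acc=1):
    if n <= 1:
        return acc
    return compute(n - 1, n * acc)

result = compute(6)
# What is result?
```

Accumulator trace (n, acc): (6, 1) -> (5, 6) -> (4, 30) -> (3, 120) -> (2, 360) -> (1, 720) -> return 720

Answer: 720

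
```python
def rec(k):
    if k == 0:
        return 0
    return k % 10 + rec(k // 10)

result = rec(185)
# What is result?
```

Sum of digits of 185: 5 + 8 + 1 = 14

Answer: 14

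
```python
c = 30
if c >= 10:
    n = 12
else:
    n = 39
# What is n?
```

Trace:
`c = 30` → c = 30
`if c >= 10: ...` → c >= 10 is True → n = 12
So n = 12

Answer: 12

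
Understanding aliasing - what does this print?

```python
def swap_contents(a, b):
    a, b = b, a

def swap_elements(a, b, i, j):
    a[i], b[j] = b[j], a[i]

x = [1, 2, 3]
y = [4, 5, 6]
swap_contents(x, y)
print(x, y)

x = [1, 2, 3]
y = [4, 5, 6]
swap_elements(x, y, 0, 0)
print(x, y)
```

Key concept: parameter rebinding vs mutation.
Step by step:
`x = [1, 2, 3]` → x = [1, 2, 3]
`y = [4, 5, 6]` → y = [4, 5, 6]
`swap_contents(x, y)` → no visible change to tracked variables
`print(x, y)` → prints [1, 2, 3] [4, 5, 6]
`x = [1, 2, 3]` → x = [1, 2, 3]
`y = [4, 5, 6]` → y = [4, 5, 6]
`swap_elements(x, y, 0, 0)` → x = [4, 2, 3]; y = [1, 5, 6]
`print(x, y)` → prints [4, 2, 3] [1, 5, 6]

Answer:
[1, 2, 3] [4, 5, 6]
[4, 2, 3] [1, 5, 6]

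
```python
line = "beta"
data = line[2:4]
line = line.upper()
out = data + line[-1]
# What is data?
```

Trace:
`line = "beta"` → line = 'beta'
`data = line[2:4]` → data = 'ta'
`line = line.upper()` → line = 'BETA'
`out = data + line[-1]` → out = 'taA'
So data = 'ta'

Answer: 'ta'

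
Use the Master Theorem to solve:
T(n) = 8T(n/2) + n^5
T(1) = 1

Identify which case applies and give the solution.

a=8, b=2, f(n)=n^5. log_2(8) = 3. Since c=5 > 3 and the regularity condition holds (8(n/2)^5 = (8/2^5)n^5 with 8/2^5 < 1), Case 3 applies: T(n) = Θ(f(n)) = O(n^5).

Answer: O(n^5) - Case 3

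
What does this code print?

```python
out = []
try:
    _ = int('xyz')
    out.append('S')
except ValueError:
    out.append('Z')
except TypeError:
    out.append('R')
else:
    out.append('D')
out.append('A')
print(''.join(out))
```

Execution trace: 'Z' (except ValueError) → 'A' (after the try/except). Output: ZA

Answer: ZA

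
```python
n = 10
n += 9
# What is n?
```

Trace:
`n = 10` → n = 10
`n += 9` → n = 19
So n = 19

Answer: 19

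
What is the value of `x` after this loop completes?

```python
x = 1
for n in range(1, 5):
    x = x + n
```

Start at 1, add 1 through 4
`x` takes the values: 1 → 2 → 4 → 7 → 11

Answer: 11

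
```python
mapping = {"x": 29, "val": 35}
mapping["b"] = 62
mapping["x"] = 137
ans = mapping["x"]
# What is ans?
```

Trace:
`mapping = {"x": 29, "val": 35}` → mapping = {'x': 29, 'val': 35}
`mapping["b"] = 62` → mapping = {'x': 29, 'val': 35, 'b': 62}
`mapping["x"] = 137` → mapping = {'x': 137, 'val': 35, 'b': 62}
`ans = mapping["x"]` → ans = 137
So ans = 137

Answer: 137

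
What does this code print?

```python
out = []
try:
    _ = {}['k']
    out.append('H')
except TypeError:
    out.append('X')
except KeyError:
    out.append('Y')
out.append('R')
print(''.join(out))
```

Execution trace: 'Y' (except KeyError) → 'R' (after the try/except). Output: YR

Answer: YR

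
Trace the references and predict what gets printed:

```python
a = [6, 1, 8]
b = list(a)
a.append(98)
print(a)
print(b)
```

Key concept: list() constructor creates copy.
Step by step:
`a = [6, 1, 8]` → a = [6, 1, 8]
`b = list(a)` → b = [6, 1, 8]
`a.append(98)` → a = [6, 1, 8, 98]
`print(a)` → prints [6, 1, 8, 98]
`print(b)` → prints [6, 1, 8]

Answer:
[6, 1, 8, 98]
[6, 1, 8]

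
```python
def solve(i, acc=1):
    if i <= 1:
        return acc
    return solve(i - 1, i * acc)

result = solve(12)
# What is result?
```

Accumulator trace (n, acc): (12, 1) -> (11, 12) -> (10, 132) -> (9, 1320) -> (8, 11880) -> (7, 95040) -> (6, 665280) -> (5, 3991680) -> (4, 19958400) -> (3, 79833600) -> (2, 239500800) -> (1, 479001600) -> return 479001600

Answer: 479001600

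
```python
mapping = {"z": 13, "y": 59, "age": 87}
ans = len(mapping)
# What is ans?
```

Trace:
`mapping = {"z": 13, "y": 59, "age": 87}` → mapping = {'z': 13, 'y': 59, 'age': 87}
`ans = len(mapping)` → ans = 3
So ans = 3

Answer: 3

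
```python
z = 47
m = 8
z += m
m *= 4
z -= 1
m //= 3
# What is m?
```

Trace:
`z = 47` → z = 47
`m = 8` → m = 8
`z += m` → z = 55
`m *= 4` → m = 32
`z -= 1` → z = 54
`m //= 3` → m = 10
So m = 10

Answer: 10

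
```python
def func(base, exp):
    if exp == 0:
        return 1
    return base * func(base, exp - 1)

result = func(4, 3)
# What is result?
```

func(4, 3) = 4 * 4 * 4 = 64

Answer: 64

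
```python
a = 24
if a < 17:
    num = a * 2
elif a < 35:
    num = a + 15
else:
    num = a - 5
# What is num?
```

Trace:
`a = 24` → a = 24
`if a < 17: ...` → a < 17 is False, a < 35 is True → num = 39
So num = 39

Answer: 39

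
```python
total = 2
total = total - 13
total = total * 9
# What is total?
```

Trace:
`total = 2` → total = 2
`total = total - 13` → total = -11
`total = total * 9` → total = -99
So total = -99

Answer: -99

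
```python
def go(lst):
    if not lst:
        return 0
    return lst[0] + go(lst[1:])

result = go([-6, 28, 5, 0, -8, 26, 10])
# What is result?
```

(-6) + 28 + 5 + 0 + (-8) + 26 + 10 + 0 = 55

Answer: 55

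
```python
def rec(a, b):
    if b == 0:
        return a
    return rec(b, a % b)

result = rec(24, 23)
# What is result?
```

rec(24, 23) -> rec(23, 1) -> rec(1, 0) -> 1

Answer: 1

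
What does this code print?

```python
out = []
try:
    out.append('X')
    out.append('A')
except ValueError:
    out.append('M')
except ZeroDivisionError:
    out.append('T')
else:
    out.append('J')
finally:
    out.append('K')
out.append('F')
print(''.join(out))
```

Execution trace: 'X' (try body) → 'A' (try body, no exception) → 'J' (else) → 'K' (finally) → 'F' (after the try/except). Output: XAJKF

Answer: XAJKF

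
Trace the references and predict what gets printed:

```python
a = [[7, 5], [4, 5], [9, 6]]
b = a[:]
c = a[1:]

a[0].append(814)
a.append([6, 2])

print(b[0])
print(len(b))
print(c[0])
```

Key concept: slice with nested mutation.
Step by step:
`a = [[7, 5], [4, 5], [9, 6]]` → a = [[7, 5], [4, 5], [9, 6]]
`b = a[:]` → b = [[7, 5], [4, 5], [9, 6]]
`c = a[1:]` → c = [[4, 5], [9, 6]]
`a[0].append(814)` → a = [[7, 5, 814], [4, 5], [9, 6]]; b = [[7, 5, 814], [4, 5], [9, 6]]
`a.append([6, 2])` → a = [[7, 5, 814], [4, 5], [9, 6], [6, 2]]
`print(b[0])` → prints [7, 5, 814]
`print(len(b))` → prints 3
`print(c[0])` → prints [4, 5]

Answer:
[7, 5, 814]
3
[4, 5]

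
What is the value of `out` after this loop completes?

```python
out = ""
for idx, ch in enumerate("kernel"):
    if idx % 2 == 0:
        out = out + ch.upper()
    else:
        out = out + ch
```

Uppercase even positions in 'kernel'
`out` takes the values: "" → "K" → "Ke" → "KeR" → "KeRn" → "KeRnE" → "KeRnEl"

Answer: "KeRnEl"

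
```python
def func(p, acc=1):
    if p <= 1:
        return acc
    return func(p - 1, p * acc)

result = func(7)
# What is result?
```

Accumulator trace (n, acc): (7, 1) -> (6, 7) -> (5, 42) -> (4, 210) -> (3, 840) -> (2, 2520) -> (1, 5040) -> return 5040

Answer: 5040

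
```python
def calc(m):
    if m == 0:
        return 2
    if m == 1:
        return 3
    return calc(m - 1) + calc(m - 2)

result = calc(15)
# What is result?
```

Build up from base cases: calc(0)=2, calc(1)=3, calc(2)=5, calc(3)=8, calc(4)=13, calc(5)=21, calc(6)=34, ..., calc(15)=2584

Answer: 2584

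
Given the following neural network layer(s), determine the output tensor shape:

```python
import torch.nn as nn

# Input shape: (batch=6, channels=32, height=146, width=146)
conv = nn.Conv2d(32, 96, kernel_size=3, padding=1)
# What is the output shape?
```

Input: (6, 32, 146, 146) -> Output: (6, 96, 146, 146)

Answer: (6, 96, 146, 146)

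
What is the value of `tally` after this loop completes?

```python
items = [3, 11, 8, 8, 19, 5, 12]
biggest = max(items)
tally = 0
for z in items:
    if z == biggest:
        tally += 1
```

Count of max value 19 in [3, 11, 8, 8, 19, 5, 12]
`tally` takes the values: 0 → 1

Answer: 1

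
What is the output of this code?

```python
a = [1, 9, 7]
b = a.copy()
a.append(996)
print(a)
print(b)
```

Key concept: list.copy() creates independent copy.
Step by step:
`a = [1, 9, 7]` → a = [1, 9, 7]
`b = a.copy()` → b = [1, 9, 7]
`a.append(996)` → a = [1, 9, 7, 996]
`print(a)` → prints [1, 9, 7, 996]
`print(b)` → prints [1, 9, 7]

Answer:
[1, 9, 7, 996]
[1, 9, 7]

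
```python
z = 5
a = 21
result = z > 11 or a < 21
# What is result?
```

Trace:
`z = 5` → z = 5
`a = 21` → a = 21
`result = z > 11 or a < 21` → result = False
So result = False

Answer: False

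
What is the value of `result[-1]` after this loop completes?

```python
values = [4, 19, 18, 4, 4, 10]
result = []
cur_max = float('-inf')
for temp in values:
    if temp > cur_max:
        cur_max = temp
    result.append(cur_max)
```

Running max ends at 19
`result` takes the values: [] → [4] → [4, 19] → [4, 19, 19] → [4, 19, 19, 19] → [4, 19, 19, 19, 19] → [4, 19, 19, 19, 19, 19]
So `result[-1]` = 19

Answer: 19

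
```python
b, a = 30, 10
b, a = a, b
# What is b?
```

Trace:
`b, a = 30, 10` → b = 30; a = 10
`b, a = a, b` → b = 10; a = 30
So b = 10

Answer: 10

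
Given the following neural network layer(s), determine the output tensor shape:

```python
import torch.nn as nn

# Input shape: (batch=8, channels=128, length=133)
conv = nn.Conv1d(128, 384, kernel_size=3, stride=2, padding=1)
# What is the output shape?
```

Input: (8, 128, 133) -> Output: (8, 384, 67)

Answer: (8, 384, 67)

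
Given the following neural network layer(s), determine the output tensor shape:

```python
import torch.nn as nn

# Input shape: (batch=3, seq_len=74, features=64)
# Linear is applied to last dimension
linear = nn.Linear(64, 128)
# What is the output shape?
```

Input: (3, 74, 64) -> Output: (3, 74, 128)

Answer: (3, 74, 128)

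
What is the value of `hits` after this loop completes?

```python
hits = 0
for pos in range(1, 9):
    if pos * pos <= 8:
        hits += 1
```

Count numbers where pos² ≤ 8
`hits` takes the values: 0 → 1 → 2

Answer: 2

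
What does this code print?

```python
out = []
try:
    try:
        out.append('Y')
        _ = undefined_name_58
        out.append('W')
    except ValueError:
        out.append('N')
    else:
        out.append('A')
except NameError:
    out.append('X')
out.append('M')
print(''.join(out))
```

Execution trace: 'Y' (try body) → 'X' (outer except NameError) → 'M' (after the try/except). Output: YXM

Answer: YXM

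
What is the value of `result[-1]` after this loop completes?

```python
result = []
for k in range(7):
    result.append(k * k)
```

Last element of squares 0 to 6
`result` takes the values: [] → [0] → [0, 1] → [0, 1, 4] → [0, 1, 4, 9] → [0, 1, 4, 9, 16] → [0, 1, 4, 9, 16, 25] → [0, 1, 4, 9, 16, 25, 36]
So `result[-1]` = 36

Answer: 36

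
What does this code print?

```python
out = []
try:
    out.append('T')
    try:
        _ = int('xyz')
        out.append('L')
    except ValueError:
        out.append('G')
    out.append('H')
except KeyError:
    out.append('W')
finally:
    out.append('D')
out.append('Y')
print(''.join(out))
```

Execution trace: 'T' (try body) → 'G' (inner except ValueError) → 'H' (try body, no exception) → 'D' (finally) → 'Y' (after the try/except). Output: TGHDY

Answer: TGHDY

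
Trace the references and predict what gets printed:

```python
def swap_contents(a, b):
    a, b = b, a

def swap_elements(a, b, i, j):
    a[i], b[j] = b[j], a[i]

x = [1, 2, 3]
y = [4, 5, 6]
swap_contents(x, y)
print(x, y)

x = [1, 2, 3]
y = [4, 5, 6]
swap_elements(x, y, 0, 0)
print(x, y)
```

Key concept: parameter rebinding vs mutation.
Step by step:
`x = [1, 2, 3]` → x = [1, 2, 3]
`y = [4, 5, 6]` → y = [4, 5, 6]
`swap_contents(x, y)` → no visible change to tracked variables
`print(x, y)` → prints [1, 2, 3] [4, 5, 6]
`x = [1, 2, 3]` → x = [1, 2, 3]
`y = [4, 5, 6]` → y = [4, 5, 6]
`swap_elements(x, y, 0, 0)` → x = [4, 2, 3]; y = [1, 5, 6]
`print(x, y)` → prints [4, 2, 3] [1, 5, 6]

Answer:
[1, 2, 3] [4, 5, 6]
[4, 2, 3] [1, 5, 6]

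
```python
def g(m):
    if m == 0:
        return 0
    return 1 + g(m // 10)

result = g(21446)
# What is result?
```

Count of digits of 21446: 5

Answer: 5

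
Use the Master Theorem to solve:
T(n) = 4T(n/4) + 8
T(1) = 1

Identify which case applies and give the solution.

a=4, b=4, f(n)=8. log_4(4) = 1. Since c=0 < 1, Case 1 applies: T(n) = Θ(n^log_b(a)) = O(n).

Answer: O(n) - Case 1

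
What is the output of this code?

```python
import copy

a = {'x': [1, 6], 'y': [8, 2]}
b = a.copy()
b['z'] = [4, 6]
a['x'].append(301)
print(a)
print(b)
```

Key concept: shallow copy of dict with mutable values.
Step by step:
`a = {'x': [1, 6], 'y': [8, 2]}` → a = {'x': [1, 6], 'y': [8, 2]}
`b = a.copy()` → b = {'x': [1, 6], 'y': [8, 2]}
`b['z'] = [4, 6]` → b = {'x': [1, 6], 'y': [8, 2], 'z': [4, 6]}
`a['x'].append(301)` → a = {'x': [1, 6, 301], 'y': [8, 2]}; b = {'x': [1, 6, 301], 'y': [8, 2], 'z': [4, 6]}
`print(a)` → prints {'x': [1, 6, 301], 'y': [8, 2]}
`print(b)` → prints {'x': [1, 6, 301], 'y': [8, 2], 'z': [4, 6]}

Answer:
{'x': [1, 6, 301], 'y': [8, 2]}
{'x': [1, 6, 301], 'y': [8, 2], 'z': [4, 6]}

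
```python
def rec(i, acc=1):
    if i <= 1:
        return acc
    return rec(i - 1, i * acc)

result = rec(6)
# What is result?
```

Accumulator trace (n, acc): (6, 1) -> (5, 6) -> (4, 30) -> (3, 120) -> (2, 360) -> (1, 720) -> return 720

Answer: 720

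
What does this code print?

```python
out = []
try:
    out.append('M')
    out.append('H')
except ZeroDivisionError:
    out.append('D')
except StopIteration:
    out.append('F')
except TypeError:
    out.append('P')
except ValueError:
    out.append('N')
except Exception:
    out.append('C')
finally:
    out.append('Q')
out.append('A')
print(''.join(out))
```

Execution trace: 'M' (try body) → 'H' (try body, no exception) → 'Q' (finally) → 'A' (after the try/except). Output: MHQA

Answer: MHQA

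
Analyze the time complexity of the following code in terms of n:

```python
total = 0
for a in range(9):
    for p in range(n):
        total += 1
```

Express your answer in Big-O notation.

Each loop level contributes: 1 × n. Multiplying the contributions gives O(n).

Answer: O(n)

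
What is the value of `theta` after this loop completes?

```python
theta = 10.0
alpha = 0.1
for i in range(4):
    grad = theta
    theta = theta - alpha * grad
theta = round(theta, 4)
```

Gradient descent: w = 10.0 * (1 - 0.1)^4
`theta` takes the values: 10.0 → 9.0 → 8.1 → 7.29 → 6.561

Answer: 6.561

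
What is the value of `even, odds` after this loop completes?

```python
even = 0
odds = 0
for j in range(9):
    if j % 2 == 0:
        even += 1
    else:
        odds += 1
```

Count evens and odds in range(9)
`even, odds` takes the values: (0, 0) → (1, 0) → (1, 1) → (2, 1) → (2, 2) → (3, 2) → (3, 3) → (4, 3) → (4, 4) → (5, 4)

Answer: 5, 4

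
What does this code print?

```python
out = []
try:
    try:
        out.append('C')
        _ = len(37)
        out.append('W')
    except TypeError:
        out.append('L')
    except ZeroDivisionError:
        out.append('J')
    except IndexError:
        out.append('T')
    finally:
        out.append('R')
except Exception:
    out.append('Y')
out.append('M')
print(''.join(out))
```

Execution trace: 'C' (inner try body) → 'L' (inner except TypeError) → 'R' (inner finally) → 'M' (after the try/except). Output: CLRM

Answer: CLRM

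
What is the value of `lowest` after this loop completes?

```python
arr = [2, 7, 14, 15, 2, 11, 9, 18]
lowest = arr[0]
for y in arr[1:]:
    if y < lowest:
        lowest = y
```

Minimum of [2, 7, 14, 15, 2, 11, 9, 18]
`lowest` takes the values: 2

Answer: 2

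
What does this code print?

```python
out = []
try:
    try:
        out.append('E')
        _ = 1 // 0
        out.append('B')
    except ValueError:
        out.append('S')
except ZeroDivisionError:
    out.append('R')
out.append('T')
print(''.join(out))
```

Execution trace: 'E' (try body) → 'R' (outer except ZeroDivisionError) → 'T' (after the try/except). Output: ERT

Answer: ERT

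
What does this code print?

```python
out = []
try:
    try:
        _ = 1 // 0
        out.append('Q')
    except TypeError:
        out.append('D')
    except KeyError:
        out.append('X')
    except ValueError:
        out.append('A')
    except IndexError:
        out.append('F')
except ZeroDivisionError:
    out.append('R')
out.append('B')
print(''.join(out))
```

Execution trace: 'R' (outer except ZeroDivisionError) → 'B' (after the try/except). Output: RB

Answer: RB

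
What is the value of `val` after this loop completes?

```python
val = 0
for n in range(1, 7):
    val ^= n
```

XOR of 1 to 6
`val` takes the values: 0 → 1 → 3 → 0 → 4 → 1 → 7

Answer: 7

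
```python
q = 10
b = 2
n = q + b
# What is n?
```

Trace:
`q = 10` → q = 10
`b = 2` → b = 2
`n = q + b` → n = 12
So n = 12

Answer: 12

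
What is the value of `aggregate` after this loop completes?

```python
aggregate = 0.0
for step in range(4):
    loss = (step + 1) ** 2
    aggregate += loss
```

Sum of squared losses 1² + 2² + ... + 4²
`aggregate` takes the values: 0.0 → 1.0 → 5.0 → 14.0 → 30.0

Answer: 30.0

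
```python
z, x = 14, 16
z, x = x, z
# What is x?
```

Trace:
`z, x = 14, 16` → z = 14; x = 16
`z, x = x, z` → z = 16; x = 14
So x = 14

Answer: 14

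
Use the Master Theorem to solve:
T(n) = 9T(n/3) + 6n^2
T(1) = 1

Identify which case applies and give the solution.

a=9, b=3, f(n)=6n^2. log_3(9) = 2. Since c=2 = 2, Case 2 applies: T(n) = Θ(n^log_b(a) · log n) = O(n^2 log n).

Answer: O(n^2 log n) - Case 2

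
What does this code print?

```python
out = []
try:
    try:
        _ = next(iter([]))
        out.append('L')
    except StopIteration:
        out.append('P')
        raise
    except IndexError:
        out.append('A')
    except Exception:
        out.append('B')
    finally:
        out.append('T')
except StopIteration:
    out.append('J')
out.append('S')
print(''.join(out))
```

Execution trace: 'P' (inner except StopIteration) → 'T' (inner finally) → 'J' (outer except StopIteration) → 'S' (after the try/except). Output: PTJS

Answer: PTJS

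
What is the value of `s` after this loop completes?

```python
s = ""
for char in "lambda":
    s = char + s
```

Reverse 'lambda'
`s` takes the values: "" → "l" → "al" → "mal" → "bmal" → "dbmal" → "adbmal"

Answer: "adbmal"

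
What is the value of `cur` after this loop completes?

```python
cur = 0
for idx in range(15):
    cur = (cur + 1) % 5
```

Increment mod 5, 15 times = 0
`cur` takes the values: 0 → 1 → 2 → 3 → 4 → 0 → 1 → 2 → 3 → 4 → 0 → 1 → 2 → 3 → 4 → 0

Answer: 0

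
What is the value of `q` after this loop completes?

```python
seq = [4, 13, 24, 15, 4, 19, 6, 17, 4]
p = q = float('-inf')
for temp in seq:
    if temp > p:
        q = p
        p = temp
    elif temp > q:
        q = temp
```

Second largest (with repeats) in [4, 13, 24, 15, 4, 19, 6, 17, 4]
`q` takes the values: -inf → 4 → 13 → 15 → 19

Answer: 19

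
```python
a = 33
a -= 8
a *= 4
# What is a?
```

Trace:
`a = 33` → a = 33
`a -= 8` → a = 25
`a *= 4` → a = 100
So a = 100

Answer: 100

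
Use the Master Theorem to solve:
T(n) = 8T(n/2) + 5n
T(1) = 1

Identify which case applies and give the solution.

a=8, b=2, f(n)=5n. log_2(8) = 3. Since c=1 < 3, Case 1 applies: T(n) = Θ(n^log_b(a)) = O(n^3).

Answer: O(n^3) - Case 1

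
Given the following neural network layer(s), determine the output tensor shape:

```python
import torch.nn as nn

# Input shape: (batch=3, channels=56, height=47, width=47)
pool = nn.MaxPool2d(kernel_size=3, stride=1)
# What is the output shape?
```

Input: (3, 56, 47, 47) -> Output: (3, 56, 45, 45)

Answer: (3, 56, 45, 45)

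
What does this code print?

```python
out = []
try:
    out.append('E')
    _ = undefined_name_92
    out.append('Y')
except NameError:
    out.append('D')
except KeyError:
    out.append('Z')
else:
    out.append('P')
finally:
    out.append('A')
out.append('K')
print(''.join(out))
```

Execution trace: 'E' (try body) → 'D' (except NameError) → 'A' (finally) → 'K' (after the try/except). Output: EDAK

Answer: EDAK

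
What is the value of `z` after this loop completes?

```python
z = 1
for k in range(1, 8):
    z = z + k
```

Start at 1, add 1 through 7
`z` takes the values: 1 → 2 → 4 → 7 → 11 → 16 → 22 → 29

Answer: 29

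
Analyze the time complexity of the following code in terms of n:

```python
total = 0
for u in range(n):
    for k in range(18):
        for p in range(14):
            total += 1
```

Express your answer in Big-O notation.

Each loop level contributes: n × 1 × 1. Multiplying the contributions gives O(n).

Answer: O(n)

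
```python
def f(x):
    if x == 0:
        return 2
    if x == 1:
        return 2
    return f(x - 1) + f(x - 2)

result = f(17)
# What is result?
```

Build up from base cases: f(0)=2, f(1)=2, f(2)=4, f(3)=6, f(4)=10, f(5)=16, f(6)=26, ..., f(17)=5168

Answer: 5168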